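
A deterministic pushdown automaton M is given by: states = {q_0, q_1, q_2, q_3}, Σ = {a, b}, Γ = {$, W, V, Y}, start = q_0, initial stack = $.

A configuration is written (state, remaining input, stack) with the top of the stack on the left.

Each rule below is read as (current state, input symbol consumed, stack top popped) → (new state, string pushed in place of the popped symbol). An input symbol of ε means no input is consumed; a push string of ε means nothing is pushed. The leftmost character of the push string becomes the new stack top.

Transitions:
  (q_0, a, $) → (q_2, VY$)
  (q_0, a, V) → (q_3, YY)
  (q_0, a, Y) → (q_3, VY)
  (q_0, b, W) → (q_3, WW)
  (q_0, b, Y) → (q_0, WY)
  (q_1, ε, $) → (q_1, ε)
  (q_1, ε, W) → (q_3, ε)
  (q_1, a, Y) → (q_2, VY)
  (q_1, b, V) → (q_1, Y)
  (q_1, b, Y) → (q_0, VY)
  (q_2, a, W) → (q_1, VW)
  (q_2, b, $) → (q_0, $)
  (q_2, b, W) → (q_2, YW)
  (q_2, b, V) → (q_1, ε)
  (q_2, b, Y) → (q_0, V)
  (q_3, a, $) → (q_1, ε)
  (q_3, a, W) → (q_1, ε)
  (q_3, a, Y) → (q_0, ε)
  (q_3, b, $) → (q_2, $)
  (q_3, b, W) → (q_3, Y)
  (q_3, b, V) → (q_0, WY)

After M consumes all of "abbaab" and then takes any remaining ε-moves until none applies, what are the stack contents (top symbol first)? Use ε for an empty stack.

(q_0, abbaab, $)
  read a, top $: go to q_2, push VY$ → (q_2, bbaab, VY$)
  read b, top V: go to q_1, push ε → (q_1, baab, Y$)
  read b, top Y: go to q_0, push VY → (q_0, aab, VY$)
  read a, top V: go to q_3, push YY → (q_3, ab, YYY$)
  read a, top Y: go to q_0, push ε → (q_0, b, YY$)
  read b, top Y: go to q_0, push WY → (q_0, ε, WYY$)
All input consumed in state q_0 with stack WYY$.

WYY$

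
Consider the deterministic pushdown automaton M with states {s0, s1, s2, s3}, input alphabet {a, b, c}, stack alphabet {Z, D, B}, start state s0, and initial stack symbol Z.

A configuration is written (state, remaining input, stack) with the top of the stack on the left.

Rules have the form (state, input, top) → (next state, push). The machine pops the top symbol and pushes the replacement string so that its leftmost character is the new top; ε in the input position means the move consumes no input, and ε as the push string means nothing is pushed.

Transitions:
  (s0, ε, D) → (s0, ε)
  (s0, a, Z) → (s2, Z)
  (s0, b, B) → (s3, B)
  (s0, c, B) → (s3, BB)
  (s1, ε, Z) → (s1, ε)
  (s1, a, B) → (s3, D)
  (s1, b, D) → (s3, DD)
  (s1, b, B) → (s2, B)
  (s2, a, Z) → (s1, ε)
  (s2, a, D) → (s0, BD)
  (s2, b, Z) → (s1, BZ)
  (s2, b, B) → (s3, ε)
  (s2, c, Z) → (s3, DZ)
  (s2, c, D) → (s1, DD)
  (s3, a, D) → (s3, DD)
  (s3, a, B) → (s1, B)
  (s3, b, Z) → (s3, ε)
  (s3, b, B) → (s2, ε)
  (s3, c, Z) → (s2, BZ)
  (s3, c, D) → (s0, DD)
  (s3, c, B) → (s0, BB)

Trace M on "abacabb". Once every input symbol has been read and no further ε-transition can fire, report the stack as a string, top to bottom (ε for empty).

BZ

(s0, abacabb, Z) ⊢ (s2, bacabb, Z) ⊢ (s1, acabb, BZ) ⊢ (s3, cabb, DZ) ⊢ (s0, abb, DDZ) ⊢ (s0, abb, DZ) ⊢ (s0, abb, Z) ⊢ (s2, bb, Z) ⊢ (s1, b, BZ) ⊢ (s2, ε, BZ)
All input consumed in state s2 with stack BZ.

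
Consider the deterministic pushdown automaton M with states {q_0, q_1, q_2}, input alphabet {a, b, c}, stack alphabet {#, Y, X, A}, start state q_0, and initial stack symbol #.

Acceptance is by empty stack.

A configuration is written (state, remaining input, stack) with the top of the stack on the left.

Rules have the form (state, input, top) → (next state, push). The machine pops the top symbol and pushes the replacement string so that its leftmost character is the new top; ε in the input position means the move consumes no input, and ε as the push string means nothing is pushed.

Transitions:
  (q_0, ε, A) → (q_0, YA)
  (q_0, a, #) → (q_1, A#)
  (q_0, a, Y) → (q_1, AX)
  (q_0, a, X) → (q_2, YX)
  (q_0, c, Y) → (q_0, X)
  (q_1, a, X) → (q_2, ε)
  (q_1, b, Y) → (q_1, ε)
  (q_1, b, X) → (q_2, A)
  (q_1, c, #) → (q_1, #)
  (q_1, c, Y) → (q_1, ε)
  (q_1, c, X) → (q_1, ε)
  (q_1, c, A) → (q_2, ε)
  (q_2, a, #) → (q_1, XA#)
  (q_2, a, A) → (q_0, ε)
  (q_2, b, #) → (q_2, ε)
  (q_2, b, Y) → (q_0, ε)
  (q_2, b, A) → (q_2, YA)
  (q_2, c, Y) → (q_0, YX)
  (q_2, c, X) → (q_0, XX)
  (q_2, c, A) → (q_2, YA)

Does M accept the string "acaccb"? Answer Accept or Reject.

(q_0, acaccb, #)
  read a, top #: go to q_1, push A# → (q_1, caccb, A#)
  read c, top A: go to q_2, push ε → (q_2, accb, #)
  read a, top #: go to q_1, push XA# → (q_1, ccb, XA#)
  read c, top X: go to q_1, push ε → (q_1, cb, A#)
  read c, top A: go to q_2, push ε → (q_2, b, #)
  read b, top #: go to q_2, push ε → (q_2, ε, ε)
All input consumed and the stack is empty.

Accept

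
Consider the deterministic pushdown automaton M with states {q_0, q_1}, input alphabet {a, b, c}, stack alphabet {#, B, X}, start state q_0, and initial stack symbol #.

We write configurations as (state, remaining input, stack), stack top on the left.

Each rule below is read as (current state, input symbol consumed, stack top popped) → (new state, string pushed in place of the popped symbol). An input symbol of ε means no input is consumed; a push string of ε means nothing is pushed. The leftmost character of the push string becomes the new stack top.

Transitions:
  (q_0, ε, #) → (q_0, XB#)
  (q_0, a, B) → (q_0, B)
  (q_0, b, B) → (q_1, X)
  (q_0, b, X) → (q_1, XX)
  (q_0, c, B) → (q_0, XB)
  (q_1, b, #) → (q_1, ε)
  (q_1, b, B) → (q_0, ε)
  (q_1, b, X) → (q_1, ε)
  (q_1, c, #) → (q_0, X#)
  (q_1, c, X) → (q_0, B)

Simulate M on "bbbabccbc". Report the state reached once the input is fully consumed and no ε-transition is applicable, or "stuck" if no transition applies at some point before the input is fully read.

(q_0, bbbabccbc, #)
  ε-move, top #: go to q_0, push XB# → (q_0, bbbabccbc, XB#)
  read b, top X: go to q_1, push XX → (q_1, bbabccbc, XXB#)
  read b, top X: go to q_1, push ε → (q_1, babccbc, XB#)
  read b, top X: go to q_1, push ε → (q_1, abccbc, B#)
No transition for (q_1, a, top B); M blocks with input abccbc remaining.

stuck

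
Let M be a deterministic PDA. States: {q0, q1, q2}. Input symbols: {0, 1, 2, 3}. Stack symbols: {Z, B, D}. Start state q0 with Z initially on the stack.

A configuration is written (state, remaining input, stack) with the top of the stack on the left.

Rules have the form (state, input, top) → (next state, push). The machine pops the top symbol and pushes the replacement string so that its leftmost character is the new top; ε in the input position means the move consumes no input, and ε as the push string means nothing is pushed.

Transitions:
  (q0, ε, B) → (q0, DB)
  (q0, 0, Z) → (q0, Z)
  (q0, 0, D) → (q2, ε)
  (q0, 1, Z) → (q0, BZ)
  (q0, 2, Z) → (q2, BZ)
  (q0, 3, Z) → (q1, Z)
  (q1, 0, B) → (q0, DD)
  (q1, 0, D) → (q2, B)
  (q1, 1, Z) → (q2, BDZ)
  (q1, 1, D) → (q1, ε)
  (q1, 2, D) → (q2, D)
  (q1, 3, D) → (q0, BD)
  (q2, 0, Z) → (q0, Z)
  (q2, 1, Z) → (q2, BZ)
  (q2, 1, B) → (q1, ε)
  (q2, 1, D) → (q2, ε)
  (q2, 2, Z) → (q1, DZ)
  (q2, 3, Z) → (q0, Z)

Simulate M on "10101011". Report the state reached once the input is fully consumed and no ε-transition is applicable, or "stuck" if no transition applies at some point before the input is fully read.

stuck

(q0, 10101011, Z)
  read 1, top Z: go to q0, push BZ → (q0, 0101011, BZ)
  ε-move, top B: go to q0, push DB → (q0, 0101011, DBZ)
  read 0, top D: go to q2, push ε → (q2, 101011, BZ)
  read 1, top B: go to q1, push ε → (q1, 01011, Z)
No transition for (q1, 0, top Z); M blocks with input 01011 remaining.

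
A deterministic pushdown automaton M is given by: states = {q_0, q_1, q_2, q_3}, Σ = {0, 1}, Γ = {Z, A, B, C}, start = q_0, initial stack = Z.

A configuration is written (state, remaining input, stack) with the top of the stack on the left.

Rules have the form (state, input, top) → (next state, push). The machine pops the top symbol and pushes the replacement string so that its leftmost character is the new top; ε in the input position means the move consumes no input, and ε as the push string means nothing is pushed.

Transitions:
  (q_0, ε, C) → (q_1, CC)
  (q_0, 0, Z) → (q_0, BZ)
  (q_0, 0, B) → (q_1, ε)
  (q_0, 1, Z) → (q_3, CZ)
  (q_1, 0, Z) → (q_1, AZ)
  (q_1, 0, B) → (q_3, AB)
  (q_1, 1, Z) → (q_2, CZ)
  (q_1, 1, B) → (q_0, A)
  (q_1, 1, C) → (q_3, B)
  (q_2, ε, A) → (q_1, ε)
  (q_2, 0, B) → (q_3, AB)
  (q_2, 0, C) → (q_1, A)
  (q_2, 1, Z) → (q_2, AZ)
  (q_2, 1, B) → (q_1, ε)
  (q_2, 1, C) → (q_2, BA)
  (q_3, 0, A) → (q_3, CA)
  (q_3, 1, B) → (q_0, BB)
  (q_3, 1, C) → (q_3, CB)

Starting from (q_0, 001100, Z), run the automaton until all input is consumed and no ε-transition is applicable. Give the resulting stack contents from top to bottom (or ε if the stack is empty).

CABAZ

(q_0, 001100, Z)
  read 0, top Z: go to q_0, push BZ → (q_0, 01100, BZ)
  read 0, top B: go to q_1, push ε → (q_1, 1100, Z)
  read 1, top Z: go to q_2, push CZ → (q_2, 100, CZ)
  read 1, top C: go to q_2, push BA → (q_2, 00, BAZ)
  read 0, top B: go to q_3, push AB → (q_3, 0, ABAZ)
  read 0, top A: go to q_3, push CA → (q_3, ε, CABAZ)
All input consumed in state q_3 with stack CABAZ.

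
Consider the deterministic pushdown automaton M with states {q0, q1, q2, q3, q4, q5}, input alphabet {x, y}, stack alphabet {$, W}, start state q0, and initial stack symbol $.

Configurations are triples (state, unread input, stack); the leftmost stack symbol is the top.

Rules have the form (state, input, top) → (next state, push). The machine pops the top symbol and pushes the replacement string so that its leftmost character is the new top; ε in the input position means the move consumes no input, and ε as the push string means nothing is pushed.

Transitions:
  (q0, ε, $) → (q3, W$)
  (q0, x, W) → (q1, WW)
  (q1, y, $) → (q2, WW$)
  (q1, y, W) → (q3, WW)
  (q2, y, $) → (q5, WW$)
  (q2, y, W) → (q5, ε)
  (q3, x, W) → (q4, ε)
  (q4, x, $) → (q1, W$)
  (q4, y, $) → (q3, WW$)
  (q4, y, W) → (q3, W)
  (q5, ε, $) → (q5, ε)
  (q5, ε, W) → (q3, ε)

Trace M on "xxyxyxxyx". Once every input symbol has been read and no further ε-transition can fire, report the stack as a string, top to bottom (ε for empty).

W$

(q0, xxyxyxxyx, $) ⊢ (q3, xxyxyxxyx, W$) ⊢ (q4, xyxyxxyx, $) ⊢ (q1, yxyxxyx, W$) ⊢ (q3, xyxxyx, WW$) ⊢ (q4, yxxyx, W$) ⊢ (q3, xxyx, W$) ⊢ (q4, xyx, $) ⊢ (q1, yx, W$) ⊢ (q3, x, WW$) ⊢ (q4, ε, W$)
All input consumed in state q4 with stack W$.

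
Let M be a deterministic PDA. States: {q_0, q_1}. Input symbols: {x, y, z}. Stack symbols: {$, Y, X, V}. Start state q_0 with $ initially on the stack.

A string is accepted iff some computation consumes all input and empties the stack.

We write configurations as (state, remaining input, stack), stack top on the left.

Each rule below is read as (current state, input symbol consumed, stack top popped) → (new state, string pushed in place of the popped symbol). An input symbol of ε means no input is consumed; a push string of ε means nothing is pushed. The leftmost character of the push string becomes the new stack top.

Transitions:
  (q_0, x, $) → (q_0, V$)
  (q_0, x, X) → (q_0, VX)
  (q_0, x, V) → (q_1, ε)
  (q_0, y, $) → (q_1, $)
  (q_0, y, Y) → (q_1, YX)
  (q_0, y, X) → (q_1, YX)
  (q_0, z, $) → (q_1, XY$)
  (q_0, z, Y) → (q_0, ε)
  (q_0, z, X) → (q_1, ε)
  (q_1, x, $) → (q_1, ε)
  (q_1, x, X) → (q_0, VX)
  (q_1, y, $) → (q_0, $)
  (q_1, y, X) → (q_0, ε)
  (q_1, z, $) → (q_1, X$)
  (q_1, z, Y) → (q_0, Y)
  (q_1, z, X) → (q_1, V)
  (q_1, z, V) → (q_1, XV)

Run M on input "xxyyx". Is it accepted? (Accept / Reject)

Accept

(q_0, xxyyx, $)
  read x, top $: go to q_0, push V$ → (q_0, xyyx, V$)
  read x, top V: go to q_1, push ε → (q_1, yyx, $)
  read y, top $: go to q_0, push $ → (q_0, yx, $)
  read y, top $: go to q_1, push $ → (q_1, x, $)
  read x, top $: go to q_1, push ε → (q_1, ε, ε)
All input consumed and the stack is empty.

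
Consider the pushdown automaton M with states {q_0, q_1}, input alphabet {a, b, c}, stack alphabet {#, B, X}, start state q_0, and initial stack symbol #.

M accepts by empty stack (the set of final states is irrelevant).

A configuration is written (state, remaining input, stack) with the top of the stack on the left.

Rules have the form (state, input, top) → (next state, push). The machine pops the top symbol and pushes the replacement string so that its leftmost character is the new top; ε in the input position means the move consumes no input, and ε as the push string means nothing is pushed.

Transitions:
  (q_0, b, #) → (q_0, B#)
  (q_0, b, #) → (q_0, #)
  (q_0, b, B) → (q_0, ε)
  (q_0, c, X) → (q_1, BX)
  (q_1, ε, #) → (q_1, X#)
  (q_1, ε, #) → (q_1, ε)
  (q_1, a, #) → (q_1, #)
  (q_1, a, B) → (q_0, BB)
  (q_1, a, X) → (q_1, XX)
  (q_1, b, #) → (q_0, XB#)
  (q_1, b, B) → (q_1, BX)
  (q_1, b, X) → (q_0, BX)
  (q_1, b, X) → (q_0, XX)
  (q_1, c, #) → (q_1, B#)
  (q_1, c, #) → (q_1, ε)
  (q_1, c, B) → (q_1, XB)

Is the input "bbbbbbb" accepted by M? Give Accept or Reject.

No computation consumes all input and empties the stack.

Reject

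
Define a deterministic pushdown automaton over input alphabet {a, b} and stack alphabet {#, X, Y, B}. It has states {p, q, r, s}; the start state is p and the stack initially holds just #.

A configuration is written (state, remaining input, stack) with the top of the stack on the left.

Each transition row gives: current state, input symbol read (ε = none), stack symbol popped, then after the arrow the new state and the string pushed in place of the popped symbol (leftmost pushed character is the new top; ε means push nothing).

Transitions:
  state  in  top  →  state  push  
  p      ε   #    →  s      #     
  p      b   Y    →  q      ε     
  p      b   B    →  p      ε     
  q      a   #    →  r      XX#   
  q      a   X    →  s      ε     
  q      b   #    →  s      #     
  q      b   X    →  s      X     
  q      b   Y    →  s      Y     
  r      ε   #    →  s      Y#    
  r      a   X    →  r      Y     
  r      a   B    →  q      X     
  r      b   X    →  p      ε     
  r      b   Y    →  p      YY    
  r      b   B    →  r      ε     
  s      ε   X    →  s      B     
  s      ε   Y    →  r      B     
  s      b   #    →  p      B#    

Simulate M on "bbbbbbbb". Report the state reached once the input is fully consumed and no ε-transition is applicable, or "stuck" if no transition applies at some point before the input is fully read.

s

(p, bbbbbbbb, #)
  ε-move, top #: go to s, push # → (s, bbbbbbbb, #)
  read b, top #: go to p, push B# → (p, bbbbbbb, B#)
  read b, top B: go to p, push ε → (p, bbbbbb, #)
  ε-move, top #: go to s, push # → (s, bbbbbb, #)
  read b, top #: go to p, push B# → (p, bbbbb, B#)
  read b, top B: go to p, push ε → (p, bbbb, #)
  ε-move, top #: go to s, push # → (s, bbbb, #)
  read b, top #: go to p, push B# → (p, bbb, B#)
  read b, top B: go to p, push ε → (p, bb, #)
  ε-move, top #: go to s, push # → (s, bb, #)
  read b, top #: go to p, push B# → (p, b, B#)
  read b, top B: go to p, push ε → (p, ε, #)
  ε-move, top #: go to s, push # → (s, ε, #)
All input consumed; M is in state s.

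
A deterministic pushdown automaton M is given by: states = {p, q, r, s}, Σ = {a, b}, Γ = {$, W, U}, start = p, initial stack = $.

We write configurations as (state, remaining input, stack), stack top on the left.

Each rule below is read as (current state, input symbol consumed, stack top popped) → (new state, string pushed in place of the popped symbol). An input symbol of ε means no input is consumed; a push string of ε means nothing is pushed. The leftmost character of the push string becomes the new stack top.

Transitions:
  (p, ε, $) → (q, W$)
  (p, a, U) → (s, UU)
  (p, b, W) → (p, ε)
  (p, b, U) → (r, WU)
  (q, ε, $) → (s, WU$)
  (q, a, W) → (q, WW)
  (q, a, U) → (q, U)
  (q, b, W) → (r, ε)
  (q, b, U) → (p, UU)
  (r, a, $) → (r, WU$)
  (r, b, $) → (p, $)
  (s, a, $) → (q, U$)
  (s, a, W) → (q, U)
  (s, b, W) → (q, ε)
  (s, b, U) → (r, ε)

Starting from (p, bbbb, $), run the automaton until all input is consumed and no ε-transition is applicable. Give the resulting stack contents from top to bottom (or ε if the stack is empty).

(p, bbbb, $)
  ε-move, top $: go to q, push W$ → (q, bbbb, W$)
  read b, top W: go to r, push ε → (r, bbb, $)
  read b, top $: go to p, push $ → (p, bb, $)
  ε-move, top $: go to q, push W$ → (q, bb, W$)
  read b, top W: go to r, push ε → (r, b, $)
  read b, top $: go to p, push $ → (p, ε, $)
  ε-move, top $: go to q, push W$ → (q, ε, W$)
All input consumed in state q with stack W$.

W$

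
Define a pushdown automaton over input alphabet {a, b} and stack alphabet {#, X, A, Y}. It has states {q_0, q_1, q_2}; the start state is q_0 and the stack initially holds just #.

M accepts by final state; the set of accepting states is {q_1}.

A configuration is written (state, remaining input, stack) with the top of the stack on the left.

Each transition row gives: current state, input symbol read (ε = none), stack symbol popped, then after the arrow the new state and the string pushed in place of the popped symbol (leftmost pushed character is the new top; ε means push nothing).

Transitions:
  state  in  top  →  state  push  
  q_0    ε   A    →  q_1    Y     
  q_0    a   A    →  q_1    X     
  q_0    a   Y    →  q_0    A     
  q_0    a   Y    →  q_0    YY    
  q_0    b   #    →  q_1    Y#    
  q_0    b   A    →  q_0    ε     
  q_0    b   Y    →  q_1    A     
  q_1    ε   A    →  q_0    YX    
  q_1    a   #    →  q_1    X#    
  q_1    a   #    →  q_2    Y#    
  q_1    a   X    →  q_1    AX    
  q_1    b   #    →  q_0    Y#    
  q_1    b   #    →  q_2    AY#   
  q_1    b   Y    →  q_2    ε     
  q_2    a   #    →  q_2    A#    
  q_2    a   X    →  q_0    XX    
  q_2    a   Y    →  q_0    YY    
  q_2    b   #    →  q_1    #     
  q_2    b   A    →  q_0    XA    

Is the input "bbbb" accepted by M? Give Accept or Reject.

Reject

No computation consumes all input and reaches a final state.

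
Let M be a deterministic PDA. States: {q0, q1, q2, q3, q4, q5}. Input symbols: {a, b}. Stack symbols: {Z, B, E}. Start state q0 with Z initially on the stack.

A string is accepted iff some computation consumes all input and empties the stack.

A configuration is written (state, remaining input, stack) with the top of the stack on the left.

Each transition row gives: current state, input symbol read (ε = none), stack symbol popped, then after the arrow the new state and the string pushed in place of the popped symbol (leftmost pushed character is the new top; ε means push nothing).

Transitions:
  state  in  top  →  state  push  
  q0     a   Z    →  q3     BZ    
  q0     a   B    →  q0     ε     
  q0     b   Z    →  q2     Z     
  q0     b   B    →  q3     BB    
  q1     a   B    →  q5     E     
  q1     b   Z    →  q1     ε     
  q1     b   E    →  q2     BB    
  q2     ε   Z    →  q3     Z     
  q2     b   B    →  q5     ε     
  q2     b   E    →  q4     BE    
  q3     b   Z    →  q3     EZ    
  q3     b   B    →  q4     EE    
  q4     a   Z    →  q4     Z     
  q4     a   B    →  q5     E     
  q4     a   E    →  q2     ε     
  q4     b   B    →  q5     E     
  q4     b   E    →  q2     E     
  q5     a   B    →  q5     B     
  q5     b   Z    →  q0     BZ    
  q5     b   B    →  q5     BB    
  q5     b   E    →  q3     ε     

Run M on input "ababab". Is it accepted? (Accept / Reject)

(q0, ababab, Z)
  read a, top Z: go to q3, push BZ → (q3, babab, BZ)
  read b, top B: go to q4, push EE → (q4, abab, EEZ)
  read a, top E: go to q2, push ε → (q2, bab, EZ)
  read b, top E: go to q4, push BE → (q4, ab, BEZ)
  read a, top B: go to q5, push E → (q5, b, EEZ)
  read b, top E: go to q3, push ε → (q3, ε, EZ)
All input consumed; stack is EZ, not empty, and no further ε-move applies.

Reject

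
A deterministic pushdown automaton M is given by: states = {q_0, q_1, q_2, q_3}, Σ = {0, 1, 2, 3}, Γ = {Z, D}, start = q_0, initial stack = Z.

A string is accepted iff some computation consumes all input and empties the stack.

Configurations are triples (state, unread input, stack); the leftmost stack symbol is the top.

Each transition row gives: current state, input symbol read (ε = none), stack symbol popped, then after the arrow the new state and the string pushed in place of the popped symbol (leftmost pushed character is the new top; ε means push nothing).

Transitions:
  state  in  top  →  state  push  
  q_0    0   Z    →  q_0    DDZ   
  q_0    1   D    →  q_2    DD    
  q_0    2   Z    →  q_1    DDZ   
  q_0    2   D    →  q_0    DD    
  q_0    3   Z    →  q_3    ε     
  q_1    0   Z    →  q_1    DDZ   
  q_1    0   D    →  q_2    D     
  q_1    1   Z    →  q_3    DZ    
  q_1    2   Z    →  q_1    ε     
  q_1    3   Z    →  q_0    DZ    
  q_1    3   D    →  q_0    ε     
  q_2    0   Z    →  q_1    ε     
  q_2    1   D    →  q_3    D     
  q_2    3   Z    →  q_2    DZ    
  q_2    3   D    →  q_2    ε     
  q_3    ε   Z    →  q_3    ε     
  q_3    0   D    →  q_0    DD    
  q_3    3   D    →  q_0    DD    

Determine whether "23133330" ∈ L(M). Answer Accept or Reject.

Accept

(q_0, 23133330, Z)
  read 2, top Z: go to q_1, push DDZ → (q_1, 3133330, DDZ)
  read 3, top D: go to q_0, push ε → (q_0, 133330, DZ)
  read 1, top D: go to q_2, push DD → (q_2, 33330, DDZ)
  read 3, top D: go to q_2, push ε → (q_2, 3330, DZ)
  read 3, top D: go to q_2, push ε → (q_2, 330, Z)
  read 3, top Z: go to q_2, push DZ → (q_2, 30, DZ)
  read 3, top D: go to q_2, push ε → (q_2, 0, Z)
  read 0, top Z: go to q_1, push ε → (q_1, ε, ε)
All input consumed and the stack is empty.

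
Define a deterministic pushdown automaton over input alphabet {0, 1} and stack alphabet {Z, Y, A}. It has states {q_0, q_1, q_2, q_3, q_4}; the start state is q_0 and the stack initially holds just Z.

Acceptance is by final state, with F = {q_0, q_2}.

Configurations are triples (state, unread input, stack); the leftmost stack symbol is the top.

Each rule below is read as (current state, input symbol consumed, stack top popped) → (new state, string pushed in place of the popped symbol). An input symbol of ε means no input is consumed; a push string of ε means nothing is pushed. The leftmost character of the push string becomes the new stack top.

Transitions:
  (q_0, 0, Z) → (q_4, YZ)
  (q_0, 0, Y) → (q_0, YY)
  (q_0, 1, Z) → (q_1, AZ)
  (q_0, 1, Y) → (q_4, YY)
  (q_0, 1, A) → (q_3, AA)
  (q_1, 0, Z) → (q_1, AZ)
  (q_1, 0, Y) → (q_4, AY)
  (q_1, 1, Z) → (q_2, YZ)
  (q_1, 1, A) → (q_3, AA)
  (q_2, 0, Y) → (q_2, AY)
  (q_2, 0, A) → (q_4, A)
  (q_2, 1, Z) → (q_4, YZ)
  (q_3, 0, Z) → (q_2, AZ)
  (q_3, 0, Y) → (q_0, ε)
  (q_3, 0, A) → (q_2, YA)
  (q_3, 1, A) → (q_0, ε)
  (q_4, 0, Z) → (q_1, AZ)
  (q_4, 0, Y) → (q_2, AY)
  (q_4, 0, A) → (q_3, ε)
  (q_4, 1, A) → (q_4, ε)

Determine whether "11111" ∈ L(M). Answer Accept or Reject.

(q_0, 11111, Z)
  read 1, top Z: go to q_1, push AZ → (q_1, 1111, AZ)
  read 1, top A: go to q_3, push AA → (q_3, 111, AAZ)
  read 1, top A: go to q_0, push ε → (q_0, 11, AZ)
  read 1, top A: go to q_3, push AA → (q_3, 1, AAZ)
  read 1, top A: go to q_0, push ε → (q_0, ε, AZ)
All input consumed; state q_0 ∈ F.

Accept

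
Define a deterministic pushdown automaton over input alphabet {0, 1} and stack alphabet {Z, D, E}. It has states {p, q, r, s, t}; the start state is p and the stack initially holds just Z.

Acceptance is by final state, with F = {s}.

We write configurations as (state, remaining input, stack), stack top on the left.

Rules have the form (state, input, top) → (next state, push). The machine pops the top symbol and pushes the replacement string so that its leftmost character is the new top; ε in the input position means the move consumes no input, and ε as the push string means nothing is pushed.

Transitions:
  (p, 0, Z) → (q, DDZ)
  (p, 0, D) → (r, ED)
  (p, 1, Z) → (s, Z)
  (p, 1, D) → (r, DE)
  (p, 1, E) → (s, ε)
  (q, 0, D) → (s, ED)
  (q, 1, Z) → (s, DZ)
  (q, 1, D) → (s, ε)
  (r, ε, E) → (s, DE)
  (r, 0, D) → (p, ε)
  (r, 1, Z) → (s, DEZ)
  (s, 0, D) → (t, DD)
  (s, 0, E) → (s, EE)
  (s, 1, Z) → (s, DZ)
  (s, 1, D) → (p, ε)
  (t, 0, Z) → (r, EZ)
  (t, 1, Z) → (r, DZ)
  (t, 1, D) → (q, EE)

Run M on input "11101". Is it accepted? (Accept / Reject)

Accept

(p, 11101, Z)
  read 1, top Z: go to s, push Z → (s, 1101, Z)
  read 1, top Z: go to s, push DZ → (s, 101, DZ)
  read 1, top D: go to p, push ε → (p, 01, Z)
  read 0, top Z: go to q, push DDZ → (q, 1, DDZ)
  read 1, top D: go to s, push ε → (s, ε, DZ)
All input consumed; state s ∈ F.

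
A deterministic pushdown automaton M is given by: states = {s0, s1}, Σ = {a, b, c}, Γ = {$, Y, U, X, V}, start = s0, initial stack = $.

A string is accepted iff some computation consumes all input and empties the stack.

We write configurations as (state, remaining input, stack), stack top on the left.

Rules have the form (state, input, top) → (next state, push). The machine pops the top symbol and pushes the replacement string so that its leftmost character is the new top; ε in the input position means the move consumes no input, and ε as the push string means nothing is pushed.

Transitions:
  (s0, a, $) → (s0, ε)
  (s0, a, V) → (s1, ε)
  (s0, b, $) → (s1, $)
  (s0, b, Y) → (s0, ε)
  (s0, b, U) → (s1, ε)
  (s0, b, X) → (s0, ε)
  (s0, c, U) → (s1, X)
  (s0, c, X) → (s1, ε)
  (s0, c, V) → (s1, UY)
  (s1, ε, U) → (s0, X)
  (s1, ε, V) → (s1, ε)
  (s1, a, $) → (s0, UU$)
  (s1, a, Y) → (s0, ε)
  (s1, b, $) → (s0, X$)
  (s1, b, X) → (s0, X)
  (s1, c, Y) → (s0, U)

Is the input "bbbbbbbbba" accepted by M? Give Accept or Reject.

Accept

(s0, bbbbbbbbba, $) ⊢ (s1, bbbbbbbba, $) ⊢ (s0, bbbbbbba, X$) ⊢ (s0, bbbbbba, $) ⊢ (s1, bbbbba, $) ⊢ (s0, bbbba, X$) ⊢ (s0, bbba, $) ⊢ (s1, bba, $) ⊢ (s0, ba, X$) ⊢ (s0, a, $) ⊢ (s0, ε, ε)
All input consumed and the stack is empty.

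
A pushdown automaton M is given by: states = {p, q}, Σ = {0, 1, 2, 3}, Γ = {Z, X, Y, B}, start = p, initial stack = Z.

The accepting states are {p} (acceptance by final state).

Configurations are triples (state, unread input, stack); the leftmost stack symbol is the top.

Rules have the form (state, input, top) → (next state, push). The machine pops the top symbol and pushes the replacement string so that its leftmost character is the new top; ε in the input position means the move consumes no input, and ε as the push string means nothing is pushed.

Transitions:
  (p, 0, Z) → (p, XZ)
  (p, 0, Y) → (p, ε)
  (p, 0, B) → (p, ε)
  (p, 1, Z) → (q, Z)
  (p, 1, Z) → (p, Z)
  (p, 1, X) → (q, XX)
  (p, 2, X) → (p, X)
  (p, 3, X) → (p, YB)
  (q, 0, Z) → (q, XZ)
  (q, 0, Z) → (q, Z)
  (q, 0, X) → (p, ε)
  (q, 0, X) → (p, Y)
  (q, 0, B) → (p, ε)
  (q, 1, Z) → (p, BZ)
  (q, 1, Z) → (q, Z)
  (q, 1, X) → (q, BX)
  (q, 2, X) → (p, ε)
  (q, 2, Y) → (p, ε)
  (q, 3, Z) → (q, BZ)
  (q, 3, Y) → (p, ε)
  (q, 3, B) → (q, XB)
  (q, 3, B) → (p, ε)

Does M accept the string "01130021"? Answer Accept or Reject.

No computation consumes all input and reaches a final state.

Reject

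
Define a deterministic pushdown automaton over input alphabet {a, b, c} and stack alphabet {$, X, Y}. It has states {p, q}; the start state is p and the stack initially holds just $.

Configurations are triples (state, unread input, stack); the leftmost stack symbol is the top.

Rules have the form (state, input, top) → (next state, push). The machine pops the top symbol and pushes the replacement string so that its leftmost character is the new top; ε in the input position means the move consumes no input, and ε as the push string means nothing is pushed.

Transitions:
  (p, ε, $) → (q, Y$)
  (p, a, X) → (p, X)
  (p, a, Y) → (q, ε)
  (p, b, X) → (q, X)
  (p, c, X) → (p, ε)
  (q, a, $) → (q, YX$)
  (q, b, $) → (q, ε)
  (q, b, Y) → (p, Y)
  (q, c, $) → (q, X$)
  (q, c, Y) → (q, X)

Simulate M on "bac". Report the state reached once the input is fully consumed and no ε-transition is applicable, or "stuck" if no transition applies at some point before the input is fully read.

(p, bac, $)
  ε-move, top $: go to q, push Y$ → (q, bac, Y$)
  read b, top Y: go to p, push Y → (p, ac, Y$)
  read a, top Y: go to q, push ε → (q, c, $)
  read c, top $: go to q, push X$ → (q, ε, X$)
All input consumed; M is in state q.

q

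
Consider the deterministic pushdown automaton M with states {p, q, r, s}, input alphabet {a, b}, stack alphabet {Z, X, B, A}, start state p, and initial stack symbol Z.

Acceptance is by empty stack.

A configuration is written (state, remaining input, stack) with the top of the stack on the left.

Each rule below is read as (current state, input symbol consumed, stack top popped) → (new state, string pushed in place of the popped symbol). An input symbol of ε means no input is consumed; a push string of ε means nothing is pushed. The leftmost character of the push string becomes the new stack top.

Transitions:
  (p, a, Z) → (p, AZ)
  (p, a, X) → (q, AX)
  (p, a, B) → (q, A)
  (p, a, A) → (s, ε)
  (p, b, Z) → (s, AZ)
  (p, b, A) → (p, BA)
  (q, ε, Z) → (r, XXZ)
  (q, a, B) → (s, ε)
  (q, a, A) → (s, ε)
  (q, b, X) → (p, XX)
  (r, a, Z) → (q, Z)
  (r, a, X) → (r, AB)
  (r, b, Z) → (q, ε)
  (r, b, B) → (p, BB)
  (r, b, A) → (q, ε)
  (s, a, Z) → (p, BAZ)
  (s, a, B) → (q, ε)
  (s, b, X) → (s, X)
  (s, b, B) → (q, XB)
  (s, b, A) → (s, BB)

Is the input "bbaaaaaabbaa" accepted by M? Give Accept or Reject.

Reject

(p, bbaaaaaabbaa, Z) ⊢ (s, baaaaaabbaa, AZ) ⊢ (s, aaaaaabbaa, BBZ) ⊢ (q, aaaaabbaa, BZ) ⊢ (s, aaaabbaa, Z) ⊢ (p, aaabbaa, BAZ) ⊢ (q, aabbaa, AAZ) ⊢ (s, abbaa, AZ)
No transition applies at (s, abbaa, AZ); input not fully consumed.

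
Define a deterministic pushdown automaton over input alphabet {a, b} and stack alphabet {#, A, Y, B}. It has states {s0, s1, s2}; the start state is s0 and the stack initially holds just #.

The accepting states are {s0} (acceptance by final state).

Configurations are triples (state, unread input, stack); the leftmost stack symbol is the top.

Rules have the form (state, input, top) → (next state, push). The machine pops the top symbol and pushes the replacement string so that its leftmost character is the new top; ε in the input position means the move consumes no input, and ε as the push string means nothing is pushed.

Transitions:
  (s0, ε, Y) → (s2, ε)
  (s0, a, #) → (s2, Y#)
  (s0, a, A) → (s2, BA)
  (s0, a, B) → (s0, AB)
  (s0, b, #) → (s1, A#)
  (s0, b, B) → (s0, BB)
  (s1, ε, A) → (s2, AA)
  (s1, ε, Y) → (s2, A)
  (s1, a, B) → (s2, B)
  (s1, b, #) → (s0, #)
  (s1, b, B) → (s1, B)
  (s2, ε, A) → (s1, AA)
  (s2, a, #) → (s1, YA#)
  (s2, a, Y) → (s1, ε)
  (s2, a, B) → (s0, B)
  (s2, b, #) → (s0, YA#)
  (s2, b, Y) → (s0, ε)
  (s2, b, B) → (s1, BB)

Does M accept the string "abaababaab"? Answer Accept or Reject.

(s0, abaababaab, #) ⊢ (s2, baababaab, Y#) ⊢ (s0, aababaab, #) ⊢ (s2, ababaab, Y#) ⊢ (s1, babaab, #) ⊢ (s0, abaab, #) ⊢ (s2, baab, Y#) ⊢ (s0, aab, #) ⊢ (s2, ab, Y#) ⊢ (s1, b, #) ⊢ (s0, ε, #)
All input consumed; state s0 ∈ F.

Accept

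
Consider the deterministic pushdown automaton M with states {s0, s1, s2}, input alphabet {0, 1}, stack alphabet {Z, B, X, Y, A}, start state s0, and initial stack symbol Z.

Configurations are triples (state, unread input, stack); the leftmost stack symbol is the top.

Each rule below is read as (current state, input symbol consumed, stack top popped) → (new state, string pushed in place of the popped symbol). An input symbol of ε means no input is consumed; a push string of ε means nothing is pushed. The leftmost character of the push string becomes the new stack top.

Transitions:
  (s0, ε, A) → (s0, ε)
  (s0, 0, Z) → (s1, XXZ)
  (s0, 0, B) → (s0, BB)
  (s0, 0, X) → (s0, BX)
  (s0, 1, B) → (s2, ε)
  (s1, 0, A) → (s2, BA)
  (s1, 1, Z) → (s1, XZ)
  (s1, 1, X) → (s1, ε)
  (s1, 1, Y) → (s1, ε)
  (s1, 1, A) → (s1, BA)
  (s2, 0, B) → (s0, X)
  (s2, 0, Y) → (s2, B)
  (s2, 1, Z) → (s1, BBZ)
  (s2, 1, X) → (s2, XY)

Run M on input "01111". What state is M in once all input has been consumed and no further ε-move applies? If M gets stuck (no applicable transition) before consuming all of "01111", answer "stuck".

s1

(s0, 01111, Z)
  read 0, top Z: go to s1, push XXZ → (s1, 1111, XXZ)
  read 1, top X: go to s1, push ε → (s1, 111, XZ)
  read 1, top X: go to s1, push ε → (s1, 11, Z)
  read 1, top Z: go to s1, push XZ → (s1, 1, XZ)
  read 1, top X: go to s1, push ε → (s1, ε, Z)
All input consumed; M is in state s1.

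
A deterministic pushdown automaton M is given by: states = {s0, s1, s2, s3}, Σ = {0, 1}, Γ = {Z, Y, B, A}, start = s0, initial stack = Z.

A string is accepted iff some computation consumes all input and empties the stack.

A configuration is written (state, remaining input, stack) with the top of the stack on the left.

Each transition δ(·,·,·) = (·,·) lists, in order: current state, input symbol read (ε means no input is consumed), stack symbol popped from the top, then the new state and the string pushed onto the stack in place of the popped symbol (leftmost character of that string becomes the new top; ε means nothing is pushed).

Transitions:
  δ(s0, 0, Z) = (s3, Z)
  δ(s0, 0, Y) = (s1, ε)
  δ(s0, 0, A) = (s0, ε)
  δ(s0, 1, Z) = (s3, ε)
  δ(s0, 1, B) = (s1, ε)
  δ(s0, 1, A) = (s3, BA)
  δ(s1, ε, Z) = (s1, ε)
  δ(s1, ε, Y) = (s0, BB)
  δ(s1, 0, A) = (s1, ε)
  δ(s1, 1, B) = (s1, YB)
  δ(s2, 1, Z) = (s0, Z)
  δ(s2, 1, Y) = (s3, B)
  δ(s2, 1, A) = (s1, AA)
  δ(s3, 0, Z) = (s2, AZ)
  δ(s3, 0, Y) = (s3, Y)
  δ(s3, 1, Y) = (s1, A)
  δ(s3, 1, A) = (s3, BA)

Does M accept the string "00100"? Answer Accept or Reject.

Accept

(s0, 00100, Z)
  read 0, top Z: go to s3, push Z → (s3, 0100, Z)
  read 0, top Z: go to s2, push AZ → (s2, 100, AZ)
  read 1, top A: go to s1, push AA → (s1, 00, AAZ)
  read 0, top A: go to s1, push ε → (s1, 0, AZ)
  read 0, top A: go to s1, push ε → (s1, ε, Z)
  ε-move, top Z: go to s1, push ε → (s1, ε, ε)
All input consumed and the stack is empty.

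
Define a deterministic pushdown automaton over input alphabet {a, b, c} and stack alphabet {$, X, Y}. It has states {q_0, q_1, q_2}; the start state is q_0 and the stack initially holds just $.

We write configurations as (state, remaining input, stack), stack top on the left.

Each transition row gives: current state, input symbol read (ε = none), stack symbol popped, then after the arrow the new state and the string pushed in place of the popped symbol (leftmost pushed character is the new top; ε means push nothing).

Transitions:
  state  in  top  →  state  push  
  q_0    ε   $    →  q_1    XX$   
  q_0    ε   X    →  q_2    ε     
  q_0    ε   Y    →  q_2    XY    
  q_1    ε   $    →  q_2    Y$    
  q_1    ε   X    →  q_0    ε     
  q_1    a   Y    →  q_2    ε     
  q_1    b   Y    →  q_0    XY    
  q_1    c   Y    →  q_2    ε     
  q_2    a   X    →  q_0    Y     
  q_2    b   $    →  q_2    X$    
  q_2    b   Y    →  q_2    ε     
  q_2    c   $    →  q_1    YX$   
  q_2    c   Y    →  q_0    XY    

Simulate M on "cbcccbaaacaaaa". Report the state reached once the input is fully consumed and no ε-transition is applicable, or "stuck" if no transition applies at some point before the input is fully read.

(q_0, cbcccbaaacaaaa, $) ⊢ (q_1, cbcccbaaacaaaa, XX$) ⊢ (q_0, cbcccbaaacaaaa, X$) ⊢ (q_2, cbcccbaaacaaaa, $) ⊢ (q_1, bcccbaaacaaaa, YX$) ⊢ (q_0, cccbaaacaaaa, XYX$) ⊢ (q_2, cccbaaacaaaa, YX$) ⊢ (q_0, ccbaaacaaaa, XYX$) ⊢ (q_2, ccbaaacaaaa, YX$) ⊢ (q_0, cbaaacaaaa, XYX$) ⊢ (q_2, cbaaacaaaa, YX$) ⊢ (q_0, baaacaaaa, XYX$) ⊢ (q_2, baaacaaaa, YX$) ⊢ (q_2, aaacaaaa, X$) ⊢ (q_0, aacaaaa, Y$) ⊢ (q_2, aacaaaa, XY$) ⊢ (q_0, acaaaa, YY$) ⊢ (q_2, acaaaa, XYY$) ⊢ (q_0, caaaa, YYY$) ⊢ (q_2, caaaa, XYYY$)
No transition for (q_2, c, top X); M blocks with input caaaa remaining.

stuck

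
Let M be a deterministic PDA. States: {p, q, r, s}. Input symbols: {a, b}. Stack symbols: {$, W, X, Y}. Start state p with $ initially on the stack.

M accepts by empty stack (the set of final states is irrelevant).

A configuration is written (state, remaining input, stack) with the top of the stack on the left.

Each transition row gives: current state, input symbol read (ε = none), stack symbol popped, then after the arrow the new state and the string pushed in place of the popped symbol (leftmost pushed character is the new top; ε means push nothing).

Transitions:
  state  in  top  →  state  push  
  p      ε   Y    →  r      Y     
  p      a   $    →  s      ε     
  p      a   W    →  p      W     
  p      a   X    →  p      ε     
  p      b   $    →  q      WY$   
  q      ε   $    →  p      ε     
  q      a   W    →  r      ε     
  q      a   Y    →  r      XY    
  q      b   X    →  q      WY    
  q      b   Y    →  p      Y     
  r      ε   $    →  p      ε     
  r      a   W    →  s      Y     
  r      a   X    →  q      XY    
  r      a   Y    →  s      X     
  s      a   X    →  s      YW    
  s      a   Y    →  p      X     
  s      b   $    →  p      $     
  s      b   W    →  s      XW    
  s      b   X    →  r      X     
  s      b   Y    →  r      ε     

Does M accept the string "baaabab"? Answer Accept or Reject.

(p, baaabab, $) ⊢ (q, aaabab, WY$) ⊢ (r, aabab, Y$) ⊢ (s, abab, X$) ⊢ (s, bab, YW$) ⊢ (r, ab, W$) ⊢ (s, b, Y$) ⊢ (r, ε, $) ⊢ (p, ε, ε)
All input consumed and the stack is empty.

Accept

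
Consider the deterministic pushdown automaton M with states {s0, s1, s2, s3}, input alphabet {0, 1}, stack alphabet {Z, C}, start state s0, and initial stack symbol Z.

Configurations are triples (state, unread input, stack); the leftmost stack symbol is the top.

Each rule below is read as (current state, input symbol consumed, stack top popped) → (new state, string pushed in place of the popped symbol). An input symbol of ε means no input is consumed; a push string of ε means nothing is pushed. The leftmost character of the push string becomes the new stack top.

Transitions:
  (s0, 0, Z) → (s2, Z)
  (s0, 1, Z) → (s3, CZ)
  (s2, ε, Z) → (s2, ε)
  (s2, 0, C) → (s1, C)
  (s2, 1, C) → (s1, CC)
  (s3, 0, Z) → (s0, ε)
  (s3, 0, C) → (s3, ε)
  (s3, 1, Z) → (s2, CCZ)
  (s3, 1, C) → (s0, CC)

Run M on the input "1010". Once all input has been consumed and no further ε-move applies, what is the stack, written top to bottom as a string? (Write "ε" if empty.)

CCZ

(s0, 1010, Z)
  read 1, top Z: go to s3, push CZ → (s3, 010, CZ)
  read 0, top C: go to s3, push ε → (s3, 10, Z)
  read 1, top Z: go to s2, push CCZ → (s2, 0, CCZ)
  read 0, top C: go to s1, push C → (s1, ε, CCZ)
All input consumed in state s1 with stack CCZ.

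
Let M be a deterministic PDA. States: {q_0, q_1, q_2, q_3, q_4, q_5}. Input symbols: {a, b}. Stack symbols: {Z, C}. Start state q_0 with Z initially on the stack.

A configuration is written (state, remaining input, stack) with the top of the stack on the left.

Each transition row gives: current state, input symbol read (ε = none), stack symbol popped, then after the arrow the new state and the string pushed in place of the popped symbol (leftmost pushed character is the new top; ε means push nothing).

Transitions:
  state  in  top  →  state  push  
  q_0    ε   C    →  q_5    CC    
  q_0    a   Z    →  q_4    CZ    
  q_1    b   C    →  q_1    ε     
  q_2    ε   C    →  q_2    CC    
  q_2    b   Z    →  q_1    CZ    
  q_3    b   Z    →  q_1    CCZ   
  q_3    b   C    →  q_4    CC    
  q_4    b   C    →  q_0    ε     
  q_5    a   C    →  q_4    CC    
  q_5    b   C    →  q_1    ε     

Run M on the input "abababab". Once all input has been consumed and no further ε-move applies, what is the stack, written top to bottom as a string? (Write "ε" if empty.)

(q_0, abababab, Z)
  read a, top Z: go to q_4, push CZ → (q_4, bababab, CZ)
  read b, top C: go to q_0, push ε → (q_0, ababab, Z)
  read a, top Z: go to q_4, push CZ → (q_4, babab, CZ)
  read b, top C: go to q_0, push ε → (q_0, abab, Z)
  read a, top Z: go to q_4, push CZ → (q_4, bab, CZ)
  read b, top C: go to q_0, push ε → (q_0, ab, Z)
  read a, top Z: go to q_4, push CZ → (q_4, b, CZ)
  read b, top C: go to q_0, push ε → (q_0, ε, Z)
All input consumed in state q_0 with stack Z.

Z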